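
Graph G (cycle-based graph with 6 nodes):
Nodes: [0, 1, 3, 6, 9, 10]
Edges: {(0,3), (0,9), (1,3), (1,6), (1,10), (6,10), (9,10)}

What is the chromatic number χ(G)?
Clique number ω(G) = 3 (lower bound: χ ≥ ω).
The clique on [1, 6, 10] has size 3, forcing χ ≥ 3, and the coloring below uses 3 colors, so χ(G) = 3.
A valid 3-coloring: color 1: [3, 10]; color 2: [0, 1]; color 3: [6, 9].

χ(G) = 3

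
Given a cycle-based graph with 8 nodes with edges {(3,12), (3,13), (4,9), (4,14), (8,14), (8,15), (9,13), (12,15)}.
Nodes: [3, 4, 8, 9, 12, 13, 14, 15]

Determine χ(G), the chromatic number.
χ(G) = 2

Clique number ω(G) = 2 (lower bound: χ ≥ ω).
The graph is bipartite (no odd cycle), so 2 colors suffice: χ(G) = 2.
A valid 2-coloring: color 1: [3, 9, 14, 15]; color 2: [4, 8, 12, 13].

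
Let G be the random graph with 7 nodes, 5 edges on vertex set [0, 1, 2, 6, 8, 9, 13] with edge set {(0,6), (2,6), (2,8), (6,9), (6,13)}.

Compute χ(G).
Clique number ω(G) = 2 (lower bound: χ ≥ ω).
The graph is bipartite (no odd cycle), so 2 colors suffice: χ(G) = 2.
A valid 2-coloring: color 1: [1, 6, 8]; color 2: [0, 2, 9, 13].

χ(G) = 2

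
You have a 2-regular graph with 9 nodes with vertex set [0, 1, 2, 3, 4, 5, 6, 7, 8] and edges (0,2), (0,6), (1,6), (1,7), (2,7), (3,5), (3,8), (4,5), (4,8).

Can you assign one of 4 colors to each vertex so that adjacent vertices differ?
A valid 4-coloring: color 1: [0, 5, 7, 8]; color 2: [1, 2, 3, 4]; color 3: [6].
(χ(G) = 3 ≤ 4.)

Yes, G is 4-colorable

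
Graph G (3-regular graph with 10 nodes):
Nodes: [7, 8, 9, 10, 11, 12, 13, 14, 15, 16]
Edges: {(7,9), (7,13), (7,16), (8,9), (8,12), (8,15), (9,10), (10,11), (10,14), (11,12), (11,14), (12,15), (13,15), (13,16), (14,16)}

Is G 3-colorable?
Yes, G is 3-colorable

A valid 3-coloring: color 1: [9, 12, 13, 14]; color 2: [7, 8, 11]; color 3: [10, 15, 16].
(χ(G) = 3 ≤ 3.)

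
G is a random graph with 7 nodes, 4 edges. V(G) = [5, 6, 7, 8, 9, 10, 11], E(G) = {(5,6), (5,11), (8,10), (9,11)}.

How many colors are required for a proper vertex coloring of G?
Clique number ω(G) = 2 (lower bound: χ ≥ ω).
The graph is bipartite (no odd cycle), so 2 colors suffice: χ(G) = 2.
A valid 2-coloring: color 1: [5, 7, 8, 9]; color 2: [6, 10, 11].

χ(G) = 2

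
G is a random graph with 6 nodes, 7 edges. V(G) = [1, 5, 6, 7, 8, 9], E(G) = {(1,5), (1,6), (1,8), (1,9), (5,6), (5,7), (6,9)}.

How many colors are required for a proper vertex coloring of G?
χ(G) = 3

Clique number ω(G) = 3 (lower bound: χ ≥ ω).
The clique on [1, 6, 9] has size 3, forcing χ ≥ 3, and the coloring below uses 3 colors, so χ(G) = 3.
A valid 3-coloring: color 1: [1, 7]; color 2: [5, 8, 9]; color 3: [6].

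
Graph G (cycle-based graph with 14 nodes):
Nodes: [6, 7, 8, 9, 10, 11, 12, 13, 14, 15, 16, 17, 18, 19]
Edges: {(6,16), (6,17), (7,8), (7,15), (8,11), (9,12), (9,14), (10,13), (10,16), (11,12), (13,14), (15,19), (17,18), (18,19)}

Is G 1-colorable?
No, G is not 1-colorable

Edge (6,16) forces its endpoints to differ, so 1 color is not enough.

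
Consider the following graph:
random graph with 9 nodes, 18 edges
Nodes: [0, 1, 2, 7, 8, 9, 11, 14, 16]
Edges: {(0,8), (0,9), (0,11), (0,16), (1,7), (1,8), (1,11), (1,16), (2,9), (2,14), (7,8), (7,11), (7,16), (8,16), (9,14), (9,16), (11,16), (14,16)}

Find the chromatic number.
Clique number ω(G) = 4 (lower bound: χ ≥ ω).
The clique on [1, 7, 8, 16] has size 4, forcing χ ≥ 4, and the coloring below uses 4 colors, so χ(G) = 4.
A valid 4-coloring: color 1: [2, 16]; color 2: [0, 1, 14]; color 3: [8, 9, 11]; color 4: [7].

χ(G) = 4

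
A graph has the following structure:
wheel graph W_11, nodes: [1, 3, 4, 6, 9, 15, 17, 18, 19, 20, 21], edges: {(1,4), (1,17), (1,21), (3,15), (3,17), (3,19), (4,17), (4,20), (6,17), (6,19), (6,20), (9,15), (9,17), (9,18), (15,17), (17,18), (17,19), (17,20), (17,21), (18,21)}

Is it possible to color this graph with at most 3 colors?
A valid 3-coloring: color 1: [17]; color 2: [1, 15, 18, 19, 20]; color 3: [3, 4, 6, 9, 21].
(χ(G) = 3 ≤ 3.)

Yes, G is 3-colorable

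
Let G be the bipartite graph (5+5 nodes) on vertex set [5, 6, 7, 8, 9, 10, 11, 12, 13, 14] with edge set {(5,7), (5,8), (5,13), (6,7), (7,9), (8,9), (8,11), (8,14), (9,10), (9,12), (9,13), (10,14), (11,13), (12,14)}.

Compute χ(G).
χ(G) = 2

Clique number ω(G) = 2 (lower bound: χ ≥ ω).
The graph is bipartite (no odd cycle), so 2 colors suffice: χ(G) = 2.
A valid 2-coloring: color 1: [5, 6, 9, 11, 14]; color 2: [7, 8, 10, 12, 13].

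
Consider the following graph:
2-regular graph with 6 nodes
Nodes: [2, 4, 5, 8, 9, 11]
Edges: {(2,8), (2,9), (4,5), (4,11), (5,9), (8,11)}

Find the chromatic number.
χ(G) = 2

Clique number ω(G) = 2 (lower bound: χ ≥ ω).
The graph is bipartite (no odd cycle), so 2 colors suffice: χ(G) = 2.
A valid 2-coloring: color 1: [4, 8, 9]; color 2: [2, 5, 11].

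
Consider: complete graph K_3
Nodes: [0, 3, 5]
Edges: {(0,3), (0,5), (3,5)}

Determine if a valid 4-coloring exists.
Yes, G is 4-colorable

A valid 4-coloring: color 1: [0]; color 2: [5]; color 3: [3].
(χ(G) = 3 ≤ 4.)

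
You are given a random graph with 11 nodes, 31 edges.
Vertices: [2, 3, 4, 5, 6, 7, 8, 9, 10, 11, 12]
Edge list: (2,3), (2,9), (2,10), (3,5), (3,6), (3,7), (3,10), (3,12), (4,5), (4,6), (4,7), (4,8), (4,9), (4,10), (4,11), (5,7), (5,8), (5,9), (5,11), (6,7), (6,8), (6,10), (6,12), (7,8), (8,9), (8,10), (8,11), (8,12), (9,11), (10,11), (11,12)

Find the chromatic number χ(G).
χ(G) = 5

Clique number ω(G) = 5 (lower bound: χ ≥ ω).
The clique on [4, 5, 8, 9, 11] has size 5, forcing χ ≥ 5, and the coloring below uses 5 colors, so χ(G) = 5.
A valid 5-coloring: color 1: [3, 8]; color 2: [2, 4, 12]; color 3: [6, 11]; color 4: [5, 10]; color 5: [7, 9].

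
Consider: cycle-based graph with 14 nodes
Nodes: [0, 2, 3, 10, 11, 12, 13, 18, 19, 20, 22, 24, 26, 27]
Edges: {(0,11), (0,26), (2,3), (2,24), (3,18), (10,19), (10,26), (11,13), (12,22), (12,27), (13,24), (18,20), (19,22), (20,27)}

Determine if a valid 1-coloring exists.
No, G is not 1-colorable

Edge (0,26) forces its endpoints to differ, so 1 color is not enough.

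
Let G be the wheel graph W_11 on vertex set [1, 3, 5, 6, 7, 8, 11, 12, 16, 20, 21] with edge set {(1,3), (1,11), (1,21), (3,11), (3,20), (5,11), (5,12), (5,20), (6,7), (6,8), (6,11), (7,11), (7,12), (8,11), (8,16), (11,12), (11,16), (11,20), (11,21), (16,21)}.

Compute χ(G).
χ(G) = 3

Clique number ω(G) = 3 (lower bound: χ ≥ ω).
The clique on [1, 3, 11] has size 3, forcing χ ≥ 3, and the coloring below uses 3 colors, so χ(G) = 3.
A valid 3-coloring: color 1: [11]; color 2: [1, 6, 12, 16, 20]; color 3: [3, 5, 7, 8, 21].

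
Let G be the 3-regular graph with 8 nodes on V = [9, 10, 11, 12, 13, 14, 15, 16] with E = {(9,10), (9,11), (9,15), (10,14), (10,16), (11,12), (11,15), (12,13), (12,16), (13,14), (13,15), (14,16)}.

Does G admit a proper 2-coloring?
The clique on vertices [9, 11, 15] has size 3 > 2, so it alone needs 3 colors.

No, G is not 2-colorable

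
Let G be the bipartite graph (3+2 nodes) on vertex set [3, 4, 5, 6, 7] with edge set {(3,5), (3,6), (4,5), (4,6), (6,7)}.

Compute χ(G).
χ(G) = 2

Clique number ω(G) = 2 (lower bound: χ ≥ ω).
The graph is bipartite (no odd cycle), so 2 colors suffice: χ(G) = 2.
A valid 2-coloring: color 1: [5, 6]; color 2: [3, 4, 7].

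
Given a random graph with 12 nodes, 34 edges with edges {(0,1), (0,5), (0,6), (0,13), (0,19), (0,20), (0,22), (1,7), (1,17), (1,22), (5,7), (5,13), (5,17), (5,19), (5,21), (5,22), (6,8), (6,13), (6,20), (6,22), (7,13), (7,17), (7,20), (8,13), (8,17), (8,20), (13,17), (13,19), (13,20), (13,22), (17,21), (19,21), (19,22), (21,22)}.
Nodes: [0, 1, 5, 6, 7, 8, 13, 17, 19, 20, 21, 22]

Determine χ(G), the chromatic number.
χ(G) = 5

Clique number ω(G) = 5 (lower bound: χ ≥ ω).
The clique on [0, 5, 13, 19, 22] has size 5, forcing χ ≥ 5, and the coloring below uses 5 colors, so χ(G) = 5.
A valid 5-coloring: color 1: [1, 13, 21]; color 2: [0, 7, 8]; color 3: [5, 6]; color 4: [17, 20, 22]; color 5: [19].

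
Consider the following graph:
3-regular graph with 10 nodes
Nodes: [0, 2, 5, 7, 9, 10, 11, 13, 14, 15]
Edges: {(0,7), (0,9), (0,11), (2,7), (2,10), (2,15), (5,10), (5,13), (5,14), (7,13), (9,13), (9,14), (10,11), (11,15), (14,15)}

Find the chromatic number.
Clique number ω(G) = 2 (lower bound: χ ≥ ω).
Odd cycle [5, 13, 7, 2, 10] needs 3 colors (χ ≥ 3).
The coloring below uses 3 colors, so χ(G) = 3.
A valid 3-coloring: color 1: [5, 7, 9, 15]; color 2: [0, 10, 13, 14]; color 3: [2, 11].

χ(G) = 3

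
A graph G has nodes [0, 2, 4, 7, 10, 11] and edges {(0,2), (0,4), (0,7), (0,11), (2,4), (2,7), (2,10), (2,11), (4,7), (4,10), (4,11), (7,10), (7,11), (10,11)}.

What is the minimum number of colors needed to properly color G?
Clique number ω(G) = 5 (lower bound: χ ≥ ω).
The clique on [0, 2, 4, 7, 11] has size 5, forcing χ ≥ 5, and the coloring below uses 5 colors, so χ(G) = 5.
A valid 5-coloring: color 1: [2]; color 2: [4]; color 3: [11]; color 4: [7]; color 5: [0, 10].

χ(G) = 5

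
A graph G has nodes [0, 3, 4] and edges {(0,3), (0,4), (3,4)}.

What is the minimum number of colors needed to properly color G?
χ(G) = 3

Clique number ω(G) = 3 (lower bound: χ ≥ ω).
The clique on [0, 3, 4] has size 3, forcing χ ≥ 3, and the coloring below uses 3 colors, so χ(G) = 3.
A valid 3-coloring: color 1: [4]; color 2: [3]; color 3: [0].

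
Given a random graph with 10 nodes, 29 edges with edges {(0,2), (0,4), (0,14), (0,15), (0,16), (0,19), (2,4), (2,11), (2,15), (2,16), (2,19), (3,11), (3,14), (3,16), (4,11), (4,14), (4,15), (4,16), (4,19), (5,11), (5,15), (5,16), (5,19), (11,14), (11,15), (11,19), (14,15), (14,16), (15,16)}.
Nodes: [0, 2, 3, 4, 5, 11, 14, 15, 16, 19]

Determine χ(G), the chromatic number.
χ(G) = 5

Clique number ω(G) = 5 (lower bound: χ ≥ ω).
The clique on [0, 2, 4, 15, 16] has size 5, forcing χ ≥ 5, and the coloring below uses 5 colors, so χ(G) = 5.
A valid 5-coloring: color 1: [11, 16]; color 2: [3, 15, 19]; color 3: [4, 5]; color 4: [2, 14]; color 5: [0].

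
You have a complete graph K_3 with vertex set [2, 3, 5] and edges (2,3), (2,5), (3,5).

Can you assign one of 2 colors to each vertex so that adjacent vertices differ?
No, G is not 2-colorable

The clique on vertices [2, 3, 5] has size 3 > 2, so it alone needs 3 colors.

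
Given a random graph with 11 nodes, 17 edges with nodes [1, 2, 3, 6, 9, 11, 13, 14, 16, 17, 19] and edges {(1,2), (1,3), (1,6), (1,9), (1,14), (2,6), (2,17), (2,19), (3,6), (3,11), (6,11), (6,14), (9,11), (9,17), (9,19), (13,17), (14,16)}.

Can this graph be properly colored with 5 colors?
Yes, G is 5-colorable

A valid 5-coloring: color 1: [1, 11, 16, 17, 19]; color 2: [6, 9, 13]; color 3: [2, 3, 14].
(χ(G) = 3 ≤ 5.)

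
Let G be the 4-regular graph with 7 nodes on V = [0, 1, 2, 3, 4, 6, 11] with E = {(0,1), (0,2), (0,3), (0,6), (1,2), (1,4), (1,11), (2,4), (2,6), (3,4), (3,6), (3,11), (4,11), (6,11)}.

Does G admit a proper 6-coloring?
A valid 6-coloring: color 1: [2, 3]; color 2: [0, 11]; color 3: [1, 6]; color 4: [4].
(χ(G) = 4 ≤ 6.)

Yes, G is 6-colorable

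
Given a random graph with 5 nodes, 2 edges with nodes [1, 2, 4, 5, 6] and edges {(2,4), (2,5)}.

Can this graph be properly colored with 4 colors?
Yes, G is 4-colorable

A valid 4-coloring: color 1: [1, 2, 6]; color 2: [4, 5].
(χ(G) = 2 ≤ 4.)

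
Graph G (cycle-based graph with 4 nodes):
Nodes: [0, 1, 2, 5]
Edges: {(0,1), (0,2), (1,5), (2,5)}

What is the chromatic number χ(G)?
χ(G) = 2

Clique number ω(G) = 2 (lower bound: χ ≥ ω).
The graph is bipartite (no odd cycle), so 2 colors suffice: χ(G) = 2.
A valid 2-coloring: color 1: [1, 2]; color 2: [0, 5].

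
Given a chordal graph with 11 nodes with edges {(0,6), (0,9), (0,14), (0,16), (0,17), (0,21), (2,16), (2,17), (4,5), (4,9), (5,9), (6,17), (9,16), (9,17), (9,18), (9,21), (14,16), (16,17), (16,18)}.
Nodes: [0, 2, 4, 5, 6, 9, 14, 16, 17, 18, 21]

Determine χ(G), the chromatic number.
χ(G) = 4

Clique number ω(G) = 4 (lower bound: χ ≥ ω).
The clique on [0, 9, 16, 17] has size 4, forcing χ ≥ 4, and the coloring below uses 4 colors, so χ(G) = 4.
A valid 4-coloring: color 1: [2, 6, 9, 14]; color 2: [0, 5, 18]; color 3: [4, 16, 21]; color 4: [17].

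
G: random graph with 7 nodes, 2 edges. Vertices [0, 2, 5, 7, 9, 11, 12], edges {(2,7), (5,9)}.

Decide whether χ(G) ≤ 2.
Yes, G is 2-colorable

A valid 2-coloring: color 1: [0, 2, 5, 11, 12]; color 2: [7, 9].
(χ(G) = 2 ≤ 2.)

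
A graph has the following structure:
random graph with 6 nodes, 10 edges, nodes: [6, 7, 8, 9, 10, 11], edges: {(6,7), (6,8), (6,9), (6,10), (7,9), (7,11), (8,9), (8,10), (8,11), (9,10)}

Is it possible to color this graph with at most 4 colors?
Yes, G is 4-colorable

A valid 4-coloring: color 1: [7, 8]; color 2: [6, 11]; color 3: [9]; color 4: [10].
(χ(G) = 4 ≤ 4.)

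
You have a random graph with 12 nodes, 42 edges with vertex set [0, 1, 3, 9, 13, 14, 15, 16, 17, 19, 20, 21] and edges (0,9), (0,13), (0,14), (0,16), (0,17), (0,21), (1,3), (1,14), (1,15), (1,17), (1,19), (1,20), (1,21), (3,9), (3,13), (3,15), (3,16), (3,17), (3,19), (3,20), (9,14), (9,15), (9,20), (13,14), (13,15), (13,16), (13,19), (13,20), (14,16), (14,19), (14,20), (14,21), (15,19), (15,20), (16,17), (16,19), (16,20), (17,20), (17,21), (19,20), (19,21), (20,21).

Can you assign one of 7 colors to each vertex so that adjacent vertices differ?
A valid 7-coloring: color 1: [0, 20]; color 2: [3, 14]; color 3: [9, 17, 19]; color 4: [1, 13]; color 5: [15, 16, 21].
(χ(G) = 5 ≤ 7.)

Yes, G is 7-colorable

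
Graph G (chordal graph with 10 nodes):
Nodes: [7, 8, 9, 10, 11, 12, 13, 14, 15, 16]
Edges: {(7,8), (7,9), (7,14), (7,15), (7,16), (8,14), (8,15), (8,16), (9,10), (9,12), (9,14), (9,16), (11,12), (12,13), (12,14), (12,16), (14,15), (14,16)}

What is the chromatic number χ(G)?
χ(G) = 4

Clique number ω(G) = 4 (lower bound: χ ≥ ω).
The clique on [9, 12, 14, 16] has size 4, forcing χ ≥ 4, and the coloring below uses 4 colors, so χ(G) = 4.
A valid 4-coloring: color 1: [10, 11, 13, 14]; color 2: [7, 12]; color 3: [15, 16]; color 4: [8, 9].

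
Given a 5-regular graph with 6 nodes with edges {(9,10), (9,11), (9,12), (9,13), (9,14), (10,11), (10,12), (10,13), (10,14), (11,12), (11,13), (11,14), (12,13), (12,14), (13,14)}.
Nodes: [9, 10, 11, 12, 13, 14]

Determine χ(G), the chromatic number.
χ(G) = 6

Clique number ω(G) = 6 (lower bound: χ ≥ ω).
The clique on [9, 10, 11, 12, 13, 14] has size 6, forcing χ ≥ 6, and the coloring below uses 6 colors, so χ(G) = 6.
A valid 6-coloring: color 1: [14]; color 2: [10]; color 3: [12]; color 4: [13]; color 5: [11]; color 6: [9].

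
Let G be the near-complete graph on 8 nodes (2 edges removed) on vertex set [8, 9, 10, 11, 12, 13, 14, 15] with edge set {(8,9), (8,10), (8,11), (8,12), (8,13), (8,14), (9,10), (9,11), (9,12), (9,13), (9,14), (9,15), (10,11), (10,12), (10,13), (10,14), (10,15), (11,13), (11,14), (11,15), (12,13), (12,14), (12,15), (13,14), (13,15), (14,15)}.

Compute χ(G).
χ(G) = 6

Clique number ω(G) = 6 (lower bound: χ ≥ ω).
The clique on [8, 9, 10, 11, 13, 14] has size 6, forcing χ ≥ 6, and the coloring below uses 6 colors, so χ(G) = 6.
A valid 6-coloring: color 1: [14]; color 2: [13]; color 3: [10]; color 4: [9]; color 5: [11, 12]; color 6: [8, 15].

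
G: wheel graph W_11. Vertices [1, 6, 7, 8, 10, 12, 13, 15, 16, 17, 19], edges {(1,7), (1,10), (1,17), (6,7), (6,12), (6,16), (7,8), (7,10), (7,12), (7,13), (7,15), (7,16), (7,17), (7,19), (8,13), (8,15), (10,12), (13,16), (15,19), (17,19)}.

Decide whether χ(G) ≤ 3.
A valid 3-coloring: color 1: [7]; color 2: [6, 10, 13, 15, 17]; color 3: [1, 8, 12, 16, 19].
(χ(G) = 3 ≤ 3.)

Yes, G is 3-colorable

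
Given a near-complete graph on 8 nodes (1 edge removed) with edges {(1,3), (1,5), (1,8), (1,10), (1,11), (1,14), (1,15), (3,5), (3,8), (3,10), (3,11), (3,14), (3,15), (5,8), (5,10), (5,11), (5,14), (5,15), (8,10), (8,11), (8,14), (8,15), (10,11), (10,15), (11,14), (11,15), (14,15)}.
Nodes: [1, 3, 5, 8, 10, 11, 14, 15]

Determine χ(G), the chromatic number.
Clique number ω(G) = 7 (lower bound: χ ≥ ω).
The clique on [1, 3, 5, 8, 10, 11, 15] has size 7, forcing χ ≥ 7, and the coloring below uses 7 colors, so χ(G) = 7.
A valid 7-coloring: color 1: [15]; color 2: [5]; color 3: [1]; color 4: [11]; color 5: [3]; color 6: [8]; color 7: [10, 14].

χ(G) = 7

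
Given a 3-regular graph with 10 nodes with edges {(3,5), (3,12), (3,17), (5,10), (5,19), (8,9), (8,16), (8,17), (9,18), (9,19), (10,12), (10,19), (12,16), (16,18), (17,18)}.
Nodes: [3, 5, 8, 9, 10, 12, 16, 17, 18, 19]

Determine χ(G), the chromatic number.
Clique number ω(G) = 3 (lower bound: χ ≥ ω).
The clique on [5, 10, 19] has size 3, forcing χ ≥ 3, and the coloring below uses 3 colors, so χ(G) = 3.
A valid 3-coloring: color 1: [3, 9, 10, 16]; color 2: [8, 12, 18, 19]; color 3: [5, 17].

χ(G) = 3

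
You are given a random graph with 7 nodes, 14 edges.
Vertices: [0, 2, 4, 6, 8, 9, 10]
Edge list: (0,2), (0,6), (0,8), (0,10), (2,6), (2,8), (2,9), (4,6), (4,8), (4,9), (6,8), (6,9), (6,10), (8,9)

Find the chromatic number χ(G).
χ(G) = 4

Clique number ω(G) = 4 (lower bound: χ ≥ ω).
The clique on [0, 2, 6, 8] has size 4, forcing χ ≥ 4, and the coloring below uses 4 colors, so χ(G) = 4.
A valid 4-coloring: color 1: [6]; color 2: [8, 10]; color 3: [0, 9]; color 4: [2, 4].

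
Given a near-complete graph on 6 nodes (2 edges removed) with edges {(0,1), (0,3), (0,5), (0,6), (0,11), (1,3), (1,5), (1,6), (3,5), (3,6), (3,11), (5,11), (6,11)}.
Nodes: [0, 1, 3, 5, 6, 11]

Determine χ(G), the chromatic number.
Clique number ω(G) = 4 (lower bound: χ ≥ ω).
The clique on [0, 1, 3, 5] has size 4, forcing χ ≥ 4, and the coloring below uses 4 colors, so χ(G) = 4.
A valid 4-coloring: color 1: [3]; color 2: [0]; color 3: [5, 6]; color 4: [1, 11].

χ(G) = 4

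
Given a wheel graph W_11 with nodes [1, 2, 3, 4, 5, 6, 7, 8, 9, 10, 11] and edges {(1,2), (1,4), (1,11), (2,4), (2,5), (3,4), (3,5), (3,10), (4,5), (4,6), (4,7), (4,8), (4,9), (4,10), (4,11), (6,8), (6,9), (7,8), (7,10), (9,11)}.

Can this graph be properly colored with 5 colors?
A valid 5-coloring: color 1: [4]; color 2: [1, 5, 8, 9, 10]; color 3: [2, 3, 6, 7, 11].
(χ(G) = 3 ≤ 5.)

Yes, G is 5-colorable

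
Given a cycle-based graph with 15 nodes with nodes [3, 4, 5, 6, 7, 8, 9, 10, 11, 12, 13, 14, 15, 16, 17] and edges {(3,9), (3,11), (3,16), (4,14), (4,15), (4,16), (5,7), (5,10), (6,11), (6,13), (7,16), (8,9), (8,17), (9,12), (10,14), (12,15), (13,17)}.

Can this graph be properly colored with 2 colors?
No, G is not 2-colorable

Odd cycle [8, 17, 13, 6, 11, 3, 9] needs 3 colors (χ ≥ 3).
Hence χ(G) ≥ 3 > 2, so no proper 2-coloring exists.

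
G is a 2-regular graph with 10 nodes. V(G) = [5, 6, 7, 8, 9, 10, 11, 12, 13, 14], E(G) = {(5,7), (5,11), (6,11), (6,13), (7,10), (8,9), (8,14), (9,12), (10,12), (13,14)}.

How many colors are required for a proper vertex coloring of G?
χ(G) = 2

Clique number ω(G) = 2 (lower bound: χ ≥ ω).
The graph is bipartite (no odd cycle), so 2 colors suffice: χ(G) = 2.
A valid 2-coloring: color 1: [7, 8, 11, 12, 13]; color 2: [5, 6, 9, 10, 14].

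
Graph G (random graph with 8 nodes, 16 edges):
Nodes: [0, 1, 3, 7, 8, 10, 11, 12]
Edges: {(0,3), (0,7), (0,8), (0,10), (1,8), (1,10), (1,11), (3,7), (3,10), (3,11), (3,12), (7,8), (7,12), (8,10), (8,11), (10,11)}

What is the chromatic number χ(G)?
χ(G) = 4

Clique number ω(G) = 4 (lower bound: χ ≥ ω).
The clique on [1, 8, 10, 11] has size 4, forcing χ ≥ 4, and the coloring below uses 4 colors, so χ(G) = 4.
A valid 4-coloring: color 1: [3, 8]; color 2: [7, 10]; color 3: [0, 11, 12]; color 4: [1].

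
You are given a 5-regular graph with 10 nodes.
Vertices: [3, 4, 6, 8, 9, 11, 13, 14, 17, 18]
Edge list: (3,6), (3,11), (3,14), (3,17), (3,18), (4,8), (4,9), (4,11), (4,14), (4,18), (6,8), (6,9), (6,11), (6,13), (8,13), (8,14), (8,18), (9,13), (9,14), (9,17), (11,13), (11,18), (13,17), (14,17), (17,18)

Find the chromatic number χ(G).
χ(G) = 4

Clique number ω(G) = 3 (lower bound: χ ≥ ω).
Suppose a proper 3-coloring c exists. The clique [3, 6, 11] takes 3 distinct colors; by symmetry let c(3) = 1, c(6) = 2, c(11) = 3.
- Vertex 13: neighbors [6, 11] already have colors [2, 3] ⇒ c(13) = 1.
- Vertex 8: neighbors [13, 6] already have colors [1, 2] ⇒ c(8) = 3.
- Vertex 9: neighbors [13, 6] already have colors [1, 2] ⇒ c(9) = 3.
- Vertex 14: neighbors [3, 8] already have colors [1, 3] ⇒ c(14) = 2.
- Vertex 17: neighbors [3, 14, 9] already have colors [1, 2, 3] — all 3 colors blocked. Contradiction.
The forced assignments end in a contradiction, so G has no proper 3-coloring (χ ≥ 4).
The coloring below uses 4 colors, so χ(G) = 4.
A valid 4-coloring: color 1: [3, 8, 9]; color 2: [4, 6, 17]; color 3: [11, 14]; color 4: [13, 18].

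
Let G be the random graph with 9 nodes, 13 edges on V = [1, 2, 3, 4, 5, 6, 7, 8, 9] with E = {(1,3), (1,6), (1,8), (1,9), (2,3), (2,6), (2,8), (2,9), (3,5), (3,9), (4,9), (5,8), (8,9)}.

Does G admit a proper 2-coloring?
The clique on vertices [1, 8, 9] has size 3 > 2, so it alone needs 3 colors.

No, G is not 2-colorable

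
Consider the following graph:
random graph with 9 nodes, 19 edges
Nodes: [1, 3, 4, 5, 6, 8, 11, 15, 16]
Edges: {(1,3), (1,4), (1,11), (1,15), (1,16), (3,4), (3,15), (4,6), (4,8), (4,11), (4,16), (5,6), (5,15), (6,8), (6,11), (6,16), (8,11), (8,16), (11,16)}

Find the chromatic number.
χ(G) = 5

Clique number ω(G) = 5 (lower bound: χ ≥ ω).
The clique on [4, 6, 8, 11, 16] has size 5, forcing χ ≥ 5, and the coloring below uses 5 colors, so χ(G) = 5.
A valid 5-coloring: color 1: [4, 15]; color 2: [3, 5, 11]; color 3: [1, 6]; color 4: [16]; color 5: [8].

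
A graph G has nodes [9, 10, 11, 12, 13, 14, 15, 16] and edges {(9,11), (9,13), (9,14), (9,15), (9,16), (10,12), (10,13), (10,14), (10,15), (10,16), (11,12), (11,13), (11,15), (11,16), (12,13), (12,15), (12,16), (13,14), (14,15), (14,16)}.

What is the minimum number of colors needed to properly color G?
Clique number ω(G) = 3 (lower bound: χ ≥ ω).
Odd cycle [10, 14, 9, 11, 12] needs 3 colors (χ ≥ 3).
Vertex 13 is adjacent to every vertex of [9, 10, 11, 12, 14], which already need 3 colors among themselves, so 13 needs a new color (χ ≥ 4).
The coloring below uses 4 colors, so χ(G) = 4.
A valid 4-coloring: color 1: [10, 11]; color 2: [12, 14]; color 3: [13, 15, 16]; color 4: [9].

χ(G) = 4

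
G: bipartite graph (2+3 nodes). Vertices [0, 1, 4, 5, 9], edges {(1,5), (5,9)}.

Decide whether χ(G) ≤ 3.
A valid 3-coloring: color 1: [0, 4, 5]; color 2: [1, 9].
(χ(G) = 2 ≤ 3.)

Yes, G is 3-colorable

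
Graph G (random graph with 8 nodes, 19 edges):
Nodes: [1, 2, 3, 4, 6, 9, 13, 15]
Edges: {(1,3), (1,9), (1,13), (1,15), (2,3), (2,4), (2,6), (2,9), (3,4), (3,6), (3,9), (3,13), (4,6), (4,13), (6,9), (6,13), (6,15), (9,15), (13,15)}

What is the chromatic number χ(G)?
Clique number ω(G) = 4 (lower bound: χ ≥ ω).
The clique on [2, 3, 6, 9] has size 4, forcing χ ≥ 4, and the coloring below uses 4 colors, so χ(G) = 4.
A valid 4-coloring: color 1: [1, 6]; color 2: [3, 15]; color 3: [2, 13]; color 4: [4, 9].

χ(G) = 4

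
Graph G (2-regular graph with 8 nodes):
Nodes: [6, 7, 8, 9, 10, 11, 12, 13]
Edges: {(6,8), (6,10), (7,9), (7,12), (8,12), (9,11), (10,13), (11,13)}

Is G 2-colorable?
Yes, G is 2-colorable

A valid 2-coloring: color 1: [7, 8, 10, 11]; color 2: [6, 9, 12, 13].
(χ(G) = 2 ≤ 2.)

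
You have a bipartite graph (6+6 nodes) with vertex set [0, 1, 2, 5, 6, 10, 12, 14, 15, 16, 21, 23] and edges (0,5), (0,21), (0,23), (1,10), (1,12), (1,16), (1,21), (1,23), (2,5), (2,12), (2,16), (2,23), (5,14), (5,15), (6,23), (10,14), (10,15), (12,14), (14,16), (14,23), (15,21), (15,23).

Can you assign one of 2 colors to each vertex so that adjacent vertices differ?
A valid 2-coloring: color 1: [5, 10, 12, 16, 21, 23]; color 2: [0, 1, 2, 6, 14, 15].
(χ(G) = 2 ≤ 2.)

Yes, G is 2-colorable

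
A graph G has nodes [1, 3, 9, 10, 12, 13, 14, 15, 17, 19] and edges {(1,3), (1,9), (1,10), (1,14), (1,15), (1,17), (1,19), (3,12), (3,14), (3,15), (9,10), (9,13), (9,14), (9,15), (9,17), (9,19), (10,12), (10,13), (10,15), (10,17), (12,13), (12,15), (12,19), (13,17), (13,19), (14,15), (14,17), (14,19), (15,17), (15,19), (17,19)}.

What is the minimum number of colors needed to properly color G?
Clique number ω(G) = 6 (lower bound: χ ≥ ω).
The clique on [1, 9, 14, 15, 17, 19] has size 6, forcing χ ≥ 6, and the coloring below uses 6 colors, so χ(G) = 6.
A valid 6-coloring: color 1: [13, 15]; color 2: [3, 10, 19]; color 3: [1, 12]; color 4: [17]; color 5: [9]; color 6: [14].

χ(G) = 6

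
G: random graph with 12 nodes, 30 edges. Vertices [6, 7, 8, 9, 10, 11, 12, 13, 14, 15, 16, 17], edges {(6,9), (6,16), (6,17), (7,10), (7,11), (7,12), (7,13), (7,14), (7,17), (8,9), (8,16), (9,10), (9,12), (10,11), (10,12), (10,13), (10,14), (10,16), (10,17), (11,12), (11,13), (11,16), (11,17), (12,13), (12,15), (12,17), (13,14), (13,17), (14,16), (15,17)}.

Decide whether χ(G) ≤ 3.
The clique on vertices [7, 10, 11, 12, 13, 17] has size 6 > 3, so it alone needs 6 colors.

No, G is not 3-colorable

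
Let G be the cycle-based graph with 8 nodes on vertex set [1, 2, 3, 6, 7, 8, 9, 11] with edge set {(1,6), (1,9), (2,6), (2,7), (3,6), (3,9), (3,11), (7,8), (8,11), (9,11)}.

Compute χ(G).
χ(G) = 3

Clique number ω(G) = 3 (lower bound: χ ≥ ω).
The clique on [3, 9, 11] has size 3, forcing χ ≥ 3, and the coloring below uses 3 colors, so χ(G) = 3.
A valid 3-coloring: color 1: [6, 7, 11]; color 2: [1, 2, 3, 8]; color 3: [9].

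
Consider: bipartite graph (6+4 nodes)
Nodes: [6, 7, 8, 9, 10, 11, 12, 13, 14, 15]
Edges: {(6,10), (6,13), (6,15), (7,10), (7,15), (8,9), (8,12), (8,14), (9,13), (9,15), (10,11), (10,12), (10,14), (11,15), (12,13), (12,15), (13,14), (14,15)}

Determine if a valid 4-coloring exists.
A valid 4-coloring: color 1: [8, 10, 13, 15]; color 2: [6, 7, 9, 11, 12, 14].
(χ(G) = 2 ≤ 4.)

Yes, G is 4-colorable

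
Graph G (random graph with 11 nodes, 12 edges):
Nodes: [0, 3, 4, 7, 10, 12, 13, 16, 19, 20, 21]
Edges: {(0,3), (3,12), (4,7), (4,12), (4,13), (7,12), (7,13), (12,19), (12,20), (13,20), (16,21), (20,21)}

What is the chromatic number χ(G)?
Clique number ω(G) = 3 (lower bound: χ ≥ ω).
The clique on [4, 7, 12] has size 3, forcing χ ≥ 3, and the coloring below uses 3 colors, so χ(G) = 3.
A valid 3-coloring: color 1: [0, 10, 12, 13, 21]; color 2: [3, 7, 16, 19, 20]; color 3: [4].

χ(G) = 3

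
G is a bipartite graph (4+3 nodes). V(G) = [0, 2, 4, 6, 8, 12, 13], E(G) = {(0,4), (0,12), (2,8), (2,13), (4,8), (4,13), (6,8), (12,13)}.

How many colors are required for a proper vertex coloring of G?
Clique number ω(G) = 2 (lower bound: χ ≥ ω).
The graph is bipartite (no odd cycle), so 2 colors suffice: χ(G) = 2.
A valid 2-coloring: color 1: [2, 4, 6, 12]; color 2: [0, 8, 13].

χ(G) = 2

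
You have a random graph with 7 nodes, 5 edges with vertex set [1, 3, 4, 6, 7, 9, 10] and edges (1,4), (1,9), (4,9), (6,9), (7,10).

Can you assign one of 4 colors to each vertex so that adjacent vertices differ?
A valid 4-coloring: color 1: [3, 9, 10]; color 2: [4, 6, 7]; color 3: [1].
(χ(G) = 3 ≤ 4.)

Yes, G is 4-colorable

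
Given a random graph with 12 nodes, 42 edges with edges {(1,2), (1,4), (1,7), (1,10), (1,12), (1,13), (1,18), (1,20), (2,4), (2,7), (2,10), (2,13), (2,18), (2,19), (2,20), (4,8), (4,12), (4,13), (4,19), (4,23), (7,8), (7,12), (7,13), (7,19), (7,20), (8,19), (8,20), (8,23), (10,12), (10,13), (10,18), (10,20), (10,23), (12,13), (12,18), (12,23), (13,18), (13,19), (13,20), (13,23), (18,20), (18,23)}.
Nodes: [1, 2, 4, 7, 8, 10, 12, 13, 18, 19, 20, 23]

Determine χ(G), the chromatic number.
Clique number ω(G) = 6 (lower bound: χ ≥ ω).
The clique on [1, 2, 10, 13, 18, 20] has size 6, forcing χ ≥ 6, and the coloring below uses 6 colors, so χ(G) = 6.
A valid 6-coloring: color 1: [8, 13]; color 2: [2, 12]; color 3: [1, 19, 23]; color 4: [4, 7, 18]; color 5: [20]; color 6: [10].

χ(G) = 6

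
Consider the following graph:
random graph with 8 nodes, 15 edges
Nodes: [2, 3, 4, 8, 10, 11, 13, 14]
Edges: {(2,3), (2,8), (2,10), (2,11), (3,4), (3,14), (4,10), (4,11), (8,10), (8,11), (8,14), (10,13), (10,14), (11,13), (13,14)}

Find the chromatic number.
Clique number ω(G) = 3 (lower bound: χ ≥ ω).
The clique on [2, 8, 11] has size 3, forcing χ ≥ 3, and the coloring below uses 3 colors, so χ(G) = 3.
A valid 3-coloring: color 1: [3, 10, 11]; color 2: [2, 4, 14]; color 3: [8, 13].

χ(G) = 3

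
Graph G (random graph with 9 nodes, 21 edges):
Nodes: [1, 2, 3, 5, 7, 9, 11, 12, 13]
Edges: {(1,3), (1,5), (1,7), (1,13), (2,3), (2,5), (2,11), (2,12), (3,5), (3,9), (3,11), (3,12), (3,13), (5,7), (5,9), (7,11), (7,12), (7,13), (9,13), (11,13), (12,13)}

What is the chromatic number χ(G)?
χ(G) = 4

Clique number ω(G) = 3 (lower bound: χ ≥ ω).
Odd cycle [13, 1, 5, 2, 12] needs 3 colors (χ ≥ 3).
Vertex 3 is adjacent to every vertex of [1, 2, 5, 12, 13], which already need 3 colors among themselves, so 3 needs a new color (χ ≥ 4).
The coloring below uses 4 colors, so χ(G) = 4.
A valid 4-coloring: color 1: [3, 7]; color 2: [2, 13]; color 3: [5, 11, 12]; color 4: [1, 9].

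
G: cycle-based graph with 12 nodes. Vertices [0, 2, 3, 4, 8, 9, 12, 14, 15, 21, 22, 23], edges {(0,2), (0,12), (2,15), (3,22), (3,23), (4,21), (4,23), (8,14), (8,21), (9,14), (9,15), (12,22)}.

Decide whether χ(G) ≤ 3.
A valid 3-coloring: color 1: [2, 3, 4, 8, 9, 12]; color 2: [0, 14, 15, 21, 22, 23].
(χ(G) = 2 ≤ 3.)

Yes, G is 3-colorable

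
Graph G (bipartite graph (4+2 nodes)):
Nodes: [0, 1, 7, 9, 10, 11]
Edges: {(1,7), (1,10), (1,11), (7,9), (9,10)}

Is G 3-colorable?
A valid 3-coloring: color 1: [0, 1, 9]; color 2: [7, 10, 11].
(χ(G) = 2 ≤ 3.)

Yes, G is 3-colorable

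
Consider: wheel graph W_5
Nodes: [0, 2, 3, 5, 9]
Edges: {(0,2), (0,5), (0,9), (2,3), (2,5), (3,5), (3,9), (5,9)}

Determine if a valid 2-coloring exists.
The clique on vertices [0, 5, 9] has size 3 > 2, so it alone needs 3 colors.

No, G is not 2-colorable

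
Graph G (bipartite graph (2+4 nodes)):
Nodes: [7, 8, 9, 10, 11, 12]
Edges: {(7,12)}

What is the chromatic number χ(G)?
Clique number ω(G) = 2 (lower bound: χ ≥ ω).
The graph is bipartite (no odd cycle), so 2 colors suffice: χ(G) = 2.
A valid 2-coloring: color 1: [7, 8, 9, 10, 11]; color 2: [12].

χ(G) = 2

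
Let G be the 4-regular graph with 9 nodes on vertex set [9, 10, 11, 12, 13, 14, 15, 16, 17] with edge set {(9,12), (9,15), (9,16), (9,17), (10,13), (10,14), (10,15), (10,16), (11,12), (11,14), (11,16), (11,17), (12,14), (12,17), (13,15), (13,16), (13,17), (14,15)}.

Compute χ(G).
Clique number ω(G) = 3 (lower bound: χ ≥ ω).
Suppose a proper 3-coloring c exists. The clique [9, 12, 17] takes 3 distinct colors; by symmetry let c(9) = 1, c(12) = 2, c(17) = 3.
- Vertex 11: neighbors [12, 17] already have colors [2, 3] ⇒ c(11) = 1.
- Vertex 14: neighbors [11, 12] already have colors [1, 2] ⇒ c(14) = 3.
- Vertex 15: neighbors [9, 14] already have colors [1, 3] ⇒ c(15) = 2.
- Vertex 10: neighbors [15, 14] already have colors [2, 3] ⇒ c(10) = 1.
- Vertex 13: neighbors [10, 15, 17] already have colors [1, 2, 3] — all 3 colors blocked. Contradiction.
The forced assignments end in a contradiction, so G has no proper 3-coloring (χ ≥ 4).
The coloring below uses 4 colors, so χ(G) = 4.
A valid 4-coloring: color 1: [12, 15, 16]; color 2: [9, 11, 13]; color 3: [14, 17]; color 4: [10].

χ(G) = 4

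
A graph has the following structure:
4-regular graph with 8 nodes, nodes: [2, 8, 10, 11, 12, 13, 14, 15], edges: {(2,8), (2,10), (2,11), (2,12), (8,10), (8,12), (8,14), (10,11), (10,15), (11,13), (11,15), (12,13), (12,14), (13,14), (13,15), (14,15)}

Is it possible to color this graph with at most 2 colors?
No, G is not 2-colorable

The clique on vertices [2, 8, 10] has size 3 > 2, so it alone needs 3 colors.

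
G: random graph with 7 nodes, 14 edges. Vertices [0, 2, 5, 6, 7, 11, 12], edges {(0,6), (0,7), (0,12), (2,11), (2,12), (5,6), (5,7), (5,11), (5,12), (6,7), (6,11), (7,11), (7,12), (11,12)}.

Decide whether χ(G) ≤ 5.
A valid 5-coloring: color 1: [6, 12]; color 2: [0, 11]; color 3: [2, 7]; color 4: [5].
(χ(G) = 4 ≤ 5.)

Yes, G is 5-colorable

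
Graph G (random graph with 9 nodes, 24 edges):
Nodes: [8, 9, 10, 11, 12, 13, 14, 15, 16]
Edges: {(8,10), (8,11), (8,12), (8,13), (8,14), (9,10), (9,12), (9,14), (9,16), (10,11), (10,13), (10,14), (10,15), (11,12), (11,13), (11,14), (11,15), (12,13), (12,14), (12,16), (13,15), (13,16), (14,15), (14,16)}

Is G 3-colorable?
No, G is not 3-colorable

The clique on vertices [8, 10, 11, 13] has size 4 > 3, so it alone needs 4 colors.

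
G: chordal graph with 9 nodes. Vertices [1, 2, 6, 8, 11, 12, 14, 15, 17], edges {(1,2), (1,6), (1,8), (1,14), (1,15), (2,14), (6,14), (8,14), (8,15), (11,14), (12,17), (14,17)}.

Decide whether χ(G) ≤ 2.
The clique on vertices [1, 8, 14] has size 3 > 2, so it alone needs 3 colors.

No, G is not 2-colorable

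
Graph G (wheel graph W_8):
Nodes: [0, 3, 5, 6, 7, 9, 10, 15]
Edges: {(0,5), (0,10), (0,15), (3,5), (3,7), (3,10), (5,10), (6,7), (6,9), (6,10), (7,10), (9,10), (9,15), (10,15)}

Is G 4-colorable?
A valid 4-coloring: color 1: [10]; color 2: [5, 6, 15]; color 3: [0, 7, 9]; color 4: [3].
(χ(G) = 4 ≤ 4.)

Yes, G is 4-colorable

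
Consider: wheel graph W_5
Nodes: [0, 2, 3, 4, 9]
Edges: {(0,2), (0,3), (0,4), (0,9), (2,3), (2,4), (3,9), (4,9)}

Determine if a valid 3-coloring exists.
A valid 3-coloring: color 1: [0]; color 2: [3, 4]; color 3: [2, 9].
(χ(G) = 3 ≤ 3.)

Yes, G is 3-colorable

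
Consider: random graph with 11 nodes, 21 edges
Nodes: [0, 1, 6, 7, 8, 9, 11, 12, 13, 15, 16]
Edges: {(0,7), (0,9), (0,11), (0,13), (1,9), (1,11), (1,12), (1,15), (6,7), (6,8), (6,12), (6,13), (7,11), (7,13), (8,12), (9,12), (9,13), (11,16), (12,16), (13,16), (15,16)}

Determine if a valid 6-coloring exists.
A valid 6-coloring: color 1: [11, 12, 13, 15]; color 2: [7, 8, 9, 16]; color 3: [0, 1, 6].
(χ(G) = 3 ≤ 6.)

Yes, G is 6-colorable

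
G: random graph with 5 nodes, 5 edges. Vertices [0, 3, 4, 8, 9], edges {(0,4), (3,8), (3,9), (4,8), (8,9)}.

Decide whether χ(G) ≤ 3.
Yes, G is 3-colorable

A valid 3-coloring: color 1: [0, 8]; color 2: [4, 9]; color 3: [3].
(χ(G) = 3 ≤ 3.)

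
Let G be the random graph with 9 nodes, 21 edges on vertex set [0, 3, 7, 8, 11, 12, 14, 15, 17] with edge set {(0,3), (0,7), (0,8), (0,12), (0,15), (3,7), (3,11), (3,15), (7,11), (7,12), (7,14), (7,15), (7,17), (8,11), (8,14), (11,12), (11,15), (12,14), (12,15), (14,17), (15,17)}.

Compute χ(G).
Clique number ω(G) = 4 (lower bound: χ ≥ ω).
The clique on [0, 3, 7, 15] has size 4, forcing χ ≥ 4, and the coloring below uses 4 colors, so χ(G) = 4.
A valid 4-coloring: color 1: [7, 8]; color 2: [14, 15]; color 3: [0, 11, 17]; color 4: [3, 12].

χ(G) = 4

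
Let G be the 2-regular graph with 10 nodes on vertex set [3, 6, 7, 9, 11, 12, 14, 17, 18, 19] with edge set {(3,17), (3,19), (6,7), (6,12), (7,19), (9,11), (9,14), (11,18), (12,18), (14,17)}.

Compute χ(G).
Clique number ω(G) = 2 (lower bound: χ ≥ ω).
The graph is bipartite (no odd cycle), so 2 colors suffice: χ(G) = 2.
A valid 2-coloring: color 1: [6, 9, 17, 18, 19]; color 2: [3, 7, 11, 12, 14].

χ(G) = 2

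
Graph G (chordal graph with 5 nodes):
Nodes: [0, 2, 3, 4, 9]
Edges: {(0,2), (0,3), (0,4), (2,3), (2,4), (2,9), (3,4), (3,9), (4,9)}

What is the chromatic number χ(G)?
χ(G) = 4

Clique number ω(G) = 4 (lower bound: χ ≥ ω).
The clique on [0, 2, 3, 4] has size 4, forcing χ ≥ 4, and the coloring below uses 4 colors, so χ(G) = 4.
A valid 4-coloring: color 1: [3]; color 2: [4]; color 3: [2]; color 4: [0, 9].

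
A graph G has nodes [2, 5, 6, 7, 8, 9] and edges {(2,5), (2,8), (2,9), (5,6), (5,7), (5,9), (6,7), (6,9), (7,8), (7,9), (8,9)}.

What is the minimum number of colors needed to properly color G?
Clique number ω(G) = 4 (lower bound: χ ≥ ω).
The clique on [5, 6, 7, 9] has size 4, forcing χ ≥ 4, and the coloring below uses 4 colors, so χ(G) = 4.
A valid 4-coloring: color 1: [9]; color 2: [2, 7]; color 3: [5, 8]; color 4: [6].

χ(G) = 4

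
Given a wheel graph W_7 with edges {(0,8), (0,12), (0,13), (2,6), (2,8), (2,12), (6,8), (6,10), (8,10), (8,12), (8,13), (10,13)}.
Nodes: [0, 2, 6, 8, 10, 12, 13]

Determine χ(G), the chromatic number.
χ(G) = 3

Clique number ω(G) = 3 (lower bound: χ ≥ ω).
The clique on [0, 8, 12] has size 3, forcing χ ≥ 3, and the coloring below uses 3 colors, so χ(G) = 3.
A valid 3-coloring: color 1: [8]; color 2: [0, 2, 10]; color 3: [6, 12, 13].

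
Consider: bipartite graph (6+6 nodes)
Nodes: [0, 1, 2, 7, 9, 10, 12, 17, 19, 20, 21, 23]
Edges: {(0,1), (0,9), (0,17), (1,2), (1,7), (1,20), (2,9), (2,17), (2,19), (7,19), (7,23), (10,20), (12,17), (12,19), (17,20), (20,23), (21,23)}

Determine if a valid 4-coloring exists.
A valid 4-coloring: color 1: [0, 2, 7, 12, 20, 21]; color 2: [1, 9, 10, 17, 19, 23].
(χ(G) = 2 ≤ 4.)

Yes, G is 4-colorable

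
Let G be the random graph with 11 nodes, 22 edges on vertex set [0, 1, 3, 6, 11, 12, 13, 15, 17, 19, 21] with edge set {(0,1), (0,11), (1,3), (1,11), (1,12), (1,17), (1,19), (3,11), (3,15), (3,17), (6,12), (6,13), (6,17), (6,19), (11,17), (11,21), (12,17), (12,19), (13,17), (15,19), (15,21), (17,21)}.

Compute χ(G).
χ(G) = 4

Clique number ω(G) = 4 (lower bound: χ ≥ ω).
The clique on [1, 3, 11, 17] has size 4, forcing χ ≥ 4, and the coloring below uses 4 colors, so χ(G) = 4.
A valid 4-coloring: color 1: [0, 17, 19]; color 2: [1, 6, 15]; color 3: [11, 12, 13]; color 4: [3, 21].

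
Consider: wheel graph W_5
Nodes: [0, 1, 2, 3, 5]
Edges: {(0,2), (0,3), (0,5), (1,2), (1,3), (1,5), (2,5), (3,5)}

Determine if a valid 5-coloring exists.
Yes, G is 5-colorable

A valid 5-coloring: color 1: [5]; color 2: [0, 1]; color 3: [2, 3].
(χ(G) = 3 ≤ 5.)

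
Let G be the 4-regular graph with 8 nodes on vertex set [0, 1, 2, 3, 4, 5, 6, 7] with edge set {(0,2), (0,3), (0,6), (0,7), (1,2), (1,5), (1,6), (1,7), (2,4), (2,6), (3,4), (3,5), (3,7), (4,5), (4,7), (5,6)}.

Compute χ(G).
Clique number ω(G) = 3 (lower bound: χ ≥ ω).
The clique on [0, 2, 6] has size 3, forcing χ ≥ 3, and the coloring below uses 3 colors, so χ(G) = 3.
A valid 3-coloring: color 1: [2, 5, 7]; color 2: [0, 1, 4]; color 3: [3, 6].

χ(G) = 3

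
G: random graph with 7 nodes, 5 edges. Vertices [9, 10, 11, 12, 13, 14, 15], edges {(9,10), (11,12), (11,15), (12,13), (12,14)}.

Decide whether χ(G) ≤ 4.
Yes, G is 4-colorable

A valid 4-coloring: color 1: [10, 12, 15]; color 2: [9, 11, 13, 14].
(χ(G) = 2 ≤ 4.)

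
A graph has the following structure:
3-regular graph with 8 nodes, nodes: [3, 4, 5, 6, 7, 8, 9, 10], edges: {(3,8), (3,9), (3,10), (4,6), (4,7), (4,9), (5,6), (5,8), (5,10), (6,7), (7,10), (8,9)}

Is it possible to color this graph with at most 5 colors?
A valid 5-coloring: color 1: [3, 5, 7]; color 2: [4, 8, 10]; color 3: [6, 9].
(χ(G) = 3 ≤ 5.)

Yes, G is 5-colorable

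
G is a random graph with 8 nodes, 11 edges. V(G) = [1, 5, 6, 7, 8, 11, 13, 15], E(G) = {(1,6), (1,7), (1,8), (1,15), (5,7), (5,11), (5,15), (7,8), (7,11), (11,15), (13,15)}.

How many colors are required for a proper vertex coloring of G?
Clique number ω(G) = 3 (lower bound: χ ≥ ω).
The clique on [1, 7, 8] has size 3, forcing χ ≥ 3, and the coloring below uses 3 colors, so χ(G) = 3.
A valid 3-coloring: color 1: [6, 7, 15]; color 2: [1, 11, 13]; color 3: [5, 8].

χ(G) = 3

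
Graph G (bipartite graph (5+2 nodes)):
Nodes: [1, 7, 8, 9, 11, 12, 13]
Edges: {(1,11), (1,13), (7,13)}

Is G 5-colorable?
Yes, G is 5-colorable

A valid 5-coloring: color 1: [8, 9, 11, 12, 13]; color 2: [1, 7].
(χ(G) = 2 ≤ 5.)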